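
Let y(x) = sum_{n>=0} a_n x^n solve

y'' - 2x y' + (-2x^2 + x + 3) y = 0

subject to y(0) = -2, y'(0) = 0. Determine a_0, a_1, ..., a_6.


Ansatz: y(x) = sum_{n>=0} a_n x^n, so y'(x) = sum_{n>=1} n a_n x^(n-1) and y''(x) = sum_{n>=2} n(n-1) a_n x^(n-2).
Substitute into P(x) y'' + Q(x) y' + R(x) y = 0 with P(x) = 1, Q(x) = -2x, R(x) = -2x^2 + x + 3, and match powers of x.
Initial conditions: a_0 = -2, a_1 = 0.
Setting the coefficient of each power of x to zero and solving order by order (substituting the coefficients already found):
  x^0: 2 a_2 + 3 a_0 = 0  ->  2 a_2 = -3 a_0 = 6  ->  a_2 = 3
  x^1: 6 a_3 + a_1 + a_0 = 0  ->  6 a_3 = -a_1 - a_0 = 2  ->  a_3 = 1/3
  x^2: 12 a_4 - a_2 + a_1 - 2 a_0 = 0  ->  12 a_4 = a_2 - a_1 + 2 a_0 = -1  ->  a_4 = -1/12
  x^3: 20 a_5 - 3 a_3 + a_2 - 2 a_1 = 0  ->  20 a_5 = 3 a_3 - a_2 + 2 a_1 = -2  ->  a_5 = -1/10
  x^4: 30 a_6 - 5 a_4 + a_3 - 2 a_2 = 0  ->  30 a_6 = 5 a_4 - a_3 + 2 a_2 = 21/4  ->  a_6 = 7/40
Truncated series: y(x) = -2 + 3 x^2 + (1/3) x^3 - (1/12) x^4 - (1/10) x^5 + (7/40) x^6 + O(x^7).

a_0 = -2; a_1 = 0; a_2 = 3; a_3 = 1/3; a_4 = -1/12; a_5 = -1/10; a_6 = 7/40


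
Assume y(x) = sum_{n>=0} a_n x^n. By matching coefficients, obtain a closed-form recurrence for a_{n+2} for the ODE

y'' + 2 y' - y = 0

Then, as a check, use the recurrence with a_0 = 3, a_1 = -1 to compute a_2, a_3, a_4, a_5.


Substitute y = sum_n a_n x^n.
y''(x) has coefficient (n+2)(n+1) a_{n+2} at x^n;
2 y'(x) has coefficient 2 (n+1) a_{n+1} at x^n;
-y(x) has coefficient -1 a_n at x^n.
Matching x^n: (n+2)(n+1) a_{n+2} + 2 (n+1) a_{n+1} - 1 a_n = 0.
Thus a_{n+2} = [-2 (n+1) a_{n+1} + 1 a_n] / ((n+1)(n+2)).

Check with a_0 = 3, a_1 = -1 (apply the recurrence for n = 0, 1, 2, 3): a_0 = 3, a_1 = -1, a_2 = 5/2, a_3 = -11/6, a_4 = 9/8, a_5 = -13/24.

a_(n+2) = [-2 (n+1) a_(n+1) + 1 a_n] / ((n+1)(n+2)); check: a_0 = 3, a_1 = -1, a_2 = 5/2, a_3 = -11/6, a_4 = 9/8, a_5 = -13/24


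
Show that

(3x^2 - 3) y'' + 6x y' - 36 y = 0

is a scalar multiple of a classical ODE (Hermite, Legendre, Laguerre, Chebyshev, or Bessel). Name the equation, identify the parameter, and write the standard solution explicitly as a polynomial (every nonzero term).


All three coefficients share the factor -3; dividing through by -3 gives  (1 - x^2) y'' - 2x y' + 12 y = 0.
This matches the Legendre equation (1 - x^2) y'' - 2x y' + n(n+1) y = 0 (note the -2x y' term) with n(n+1) = 12, so n = 3; the polynomial solution is P_3(x).
With y = sum_k a_k x^k, matching x^k gives (k+2)(k+1) a_{k+2} = [k(k+1) - n(n+1)] a_k = (k - 3)(k + 4) a_k. The right side vanishes at k = 3, so the series with the parity of 3 terminates at degree 3.
Standard normalization (P_n(1) = 1): leading coefficient (2n)!/(2^n (n!)^2) = 720/(8*36) = 5/2, so a_3 = 5/2. Work downward with a_k = (k+1)(k+2) a_{k+2} / ((k - 3)(k + 4)):
  a_1 = (2)(3)(5/2) / ((1 - 3)(1 + 4)) = 15/(-10) = -3/2
Hence P_3(x) = 5 x^3/2 - 3 x/2.

P_3(x); series = 5 x^3/2 - 3 x/2


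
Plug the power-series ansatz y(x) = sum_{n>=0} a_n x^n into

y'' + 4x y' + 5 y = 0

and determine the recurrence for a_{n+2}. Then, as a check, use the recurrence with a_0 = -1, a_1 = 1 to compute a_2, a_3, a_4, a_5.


Substitute y = sum_n a_n x^n.
y''(x) has coefficient (n+2)(n+1) a_{n+2} at x^n;
4 x y'(x) has coefficient 4 n a_n at x^n (shift);
5 y(x) has coefficient 5 a_n at x^n.
Matching x^n: (n+2)(n+1) a_{n+2} + (4n + 5) a_n = 0.
Thus a_{n+2} = (-4n - 5) / ((n+1)(n+2)) * a_n.

Check with a_0 = -1, a_1 = 1 (apply the recurrence for n = 0, 1, 2, 3): a_0 = -1, a_1 = 1, a_2 = 5/2, a_3 = -3/2, a_4 = -65/24, a_5 = 51/40.

a_(n+2) = (-4n - 5) / ((n+1)(n+2)) * a_n; check: a_0 = -1, a_1 = 1, a_2 = 5/2, a_3 = -3/2, a_4 = -65/24, a_5 = 51/40


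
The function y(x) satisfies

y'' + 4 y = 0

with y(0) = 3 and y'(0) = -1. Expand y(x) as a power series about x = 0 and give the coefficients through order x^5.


Ansatz: y(x) = sum_{n>=0} a_n x^n, so y'(x) = sum_{n>=1} n a_n x^(n-1) and y''(x) = sum_{n>=2} n(n-1) a_n x^(n-2).
Substitute into P(x) y'' + Q(x) y' + R(x) y = 0 with P(x) = 1, Q(x) = 0, R(x) = 4, and match powers of x.
Initial conditions: a_0 = 3, a_1 = -1.
Setting the coefficient of each power of x to zero and solving order by order (substituting the coefficients already found):
  x^0: 2 a_2 + 4 a_0 = 0  ->  2 a_2 = -4 a_0 = -12  ->  a_2 = -6
  x^1: 6 a_3 + 4 a_1 = 0  ->  6 a_3 = -4 a_1 = 4  ->  a_3 = 2/3
  x^2: 12 a_4 + 4 a_2 = 0  ->  12 a_4 = -4 a_2 = 24  ->  a_4 = 2
  x^3: 20 a_5 + 4 a_3 = 0  ->  20 a_5 = -4 a_3 = -8/3  ->  a_5 = -2/15
Truncated series: y(x) = 3 - x - 6 x^2 + (2/3) x^3 + 2 x^4 - (2/15) x^5 + O(x^6).

a_0 = 3; a_1 = -1; a_2 = -6; a_3 = 2/3; a_4 = 2; a_5 = -2/15


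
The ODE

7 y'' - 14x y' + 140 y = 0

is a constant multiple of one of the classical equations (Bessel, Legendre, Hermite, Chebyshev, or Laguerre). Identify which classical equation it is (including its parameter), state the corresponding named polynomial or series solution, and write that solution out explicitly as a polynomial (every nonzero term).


All three coefficients share the factor 7; dividing through by 7 gives  y'' - 2x y' + 20 y = 0.
This matches the Hermite equation y'' - 2x y' + 2n y = 0 with 2n = 20, so n = 10; the polynomial solution is H_10(x).
With y = sum_k a_k x^k, matching x^k gives (k+2)(k+1) a_{k+2} = 2(k - n) a_k = 2(k - 10) a_k. The right side vanishes at k = 10, so the series with the parity of 10 terminates at degree 10.
Standard normalization: leading coefficient of H_n is 2^n, so a_10 = 2^10 = 1024. Work downward with a_k = (k+1)(k+2) a_{k+2} / (2(k - n)):
  a_8 = (9)(10)(1024) / (2(8 - 10)) = 92160/(-4) = -23040
  a_6 = (7)(8)(-23040) / (2(6 - 10)) = -1290240/(-8) = 161280
  a_4 = (5)(6)(161280) / (2(4 - 10)) = 4838400/(-12) = -403200
  a_2 = (3)(4)(-403200) / (2(2 - 10)) = -4838400/(-16) = 302400
  a_0 = (1)(2)(302400) / (2(0 - 10)) = 604800/(-20) = -30240
Hence H_10(x) = 1024 x^10 - 23040 x^8 + 161280 x^6 - 403200 x^4 + 302400 x^2 - 30240.

H_10(x); series = 1024 x^10 - 23040 x^8 + 161280 x^6 - 403200 x^4 + 302400 x^2 - 30240


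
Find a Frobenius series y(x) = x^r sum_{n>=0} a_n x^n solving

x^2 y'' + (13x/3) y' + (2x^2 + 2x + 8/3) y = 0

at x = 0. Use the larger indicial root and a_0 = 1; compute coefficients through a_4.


Write in Frobenius form y'' + (p(x)/x) y' + (q(x)/x^2) y = 0:
  p(x) = 13/3,  q(x) = 2x^2 + 2x + 8/3.
Indicial equation: r(r-1) + (13/3) r + (8/3) = 0 -> roots r_1 = -4/3, r_2 = -2.
Take r = r_1 = -4/3. Let y(x) = x^r sum_{n>=0} a_n x^n with a_0 = 1.
Substitute y = x^r sum a_n x^n and match x^{r+n}. The recurrence is
  D(n) a_n + 2 a_{n-1} + 2 a_{n-2} = 0,  where D(n) = (r+n)(r+n-1) + (13/3)(r+n) + (8/3).
  a_n = [-2 a_{n-1} - 2 a_{n-2}] / D(n).
Since the indicial polynomial factors as (r - r_1)(r - r_2), D(n) = (r_1 + n - r_1)(r_1 + n - r_2) = n(n + 2/3).
Evaluating step by step (a_0 = 1):
  n = 1: D(1) = 1(1 + 2/3) = 5/3; numerator = -2(1) = -2; a_1 = (-2)/(5/3) = -6/5
  n = 2: D(2) = 2(2 + 2/3) = 16/3; numerator = -2(-6/5) - 2(1) = 2/5; a_2 = (2/5)/(16/3) = 3/40
  n = 3: D(3) = 3(3 + 2/3) = 11; numerator = -2(3/40) - 2(-6/5) = 9/4; a_3 = (9/4)/(11) = 9/44
  n = 4: D(4) = 4(4 + 2/3) = 56/3; numerator = -2(9/44) - 2(3/40) = -123/220; a_4 = (-123/220)/(56/3) = -369/12320

r = -4/3; a_0 = 1; a_1 = -6/5; a_2 = 3/40; a_3 = 9/44; a_4 = -369/12320


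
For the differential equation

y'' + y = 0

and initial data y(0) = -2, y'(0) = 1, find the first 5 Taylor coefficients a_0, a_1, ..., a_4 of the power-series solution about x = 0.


Ansatz: y(x) = sum_{n>=0} a_n x^n, so y'(x) = sum_{n>=1} n a_n x^(n-1) and y''(x) = sum_{n>=2} n(n-1) a_n x^(n-2).
Substitute into P(x) y'' + Q(x) y' + R(x) y = 0 with P(x) = 1, Q(x) = 0, R(x) = 1, and match powers of x.
Initial conditions: a_0 = -2, a_1 = 1.
Setting the coefficient of each power of x to zero and solving order by order (substituting the coefficients already found):
  x^0: 2 a_2 + a_0 = 0  ->  2 a_2 = -a_0 = 2  ->  a_2 = 1
  x^1: 6 a_3 + a_1 = 0  ->  6 a_3 = -a_1 = -1  ->  a_3 = -1/6
  x^2: 12 a_4 + a_2 = 0  ->  12 a_4 = -a_2 = -1  ->  a_4 = -1/12
Truncated series: y(x) = -2 + x + x^2 - (1/6) x^3 - (1/12) x^4 + O(x^5).

a_0 = -2; a_1 = 1; a_2 = 1; a_3 = -1/6; a_4 = -1/12


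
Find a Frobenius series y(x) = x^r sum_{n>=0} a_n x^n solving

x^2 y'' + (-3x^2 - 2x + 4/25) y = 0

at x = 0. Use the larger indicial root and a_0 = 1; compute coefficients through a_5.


Write in Frobenius form y'' + (p(x)/x) y' + (q(x)/x^2) y = 0:
  p(x) = 0,  q(x) = -3x^2 - 2x + 4/25.
Indicial equation: r(r-1) + (0) r + (4/25) = 0 -> roots r_1 = 4/5, r_2 = 1/5.
Take r = r_1 = 4/5. Let y(x) = x^r sum_{n>=0} a_n x^n with a_0 = 1.
Substitute y = x^r sum a_n x^n and match x^{r+n}. The recurrence is
  D(n) a_n - 2 a_{n-1} - 3 a_{n-2} = 0,  where D(n) = (r+n)(r+n-1) + (0)(r+n) + (4/25).
  a_n = [2 a_{n-1} + 3 a_{n-2}] / D(n).
Since the indicial polynomial factors as (r - r_1)(r - r_2), D(n) = (r_1 + n - r_1)(r_1 + n - r_2) = n(n + 3/5).
Evaluating step by step (a_0 = 1):
  n = 1: D(1) = 1(1 + 3/5) = 8/5; numerator = 2(1) = 2; a_1 = (2)/(8/5) = 5/4
  n = 2: D(2) = 2(2 + 3/5) = 26/5; numerator = 2(5/4) + 3(1) = 11/2; a_2 = (11/2)/(26/5) = 55/52
  n = 3: D(3) = 3(3 + 3/5) = 54/5; numerator = 2(55/52) + 3(5/4) = 305/52; a_3 = (305/52)/(54/5) = 1525/2808
  n = 4: D(4) = 4(4 + 3/5) = 92/5; numerator = 2(1525/2808) + 3(55/52) = 115/27; a_4 = (115/27)/(92/5) = 25/108
  n = 5: D(5) = 5(5 + 3/5) = 28; numerator = 2(25/108) + 3(1525/2808) = 5875/2808; a_5 = (5875/2808)/(28) = 5875/78624

r = 4/5; a_0 = 1; a_1 = 5/4; a_2 = 55/52; a_3 = 1525/2808; a_4 = 25/108; a_5 = 5875/78624


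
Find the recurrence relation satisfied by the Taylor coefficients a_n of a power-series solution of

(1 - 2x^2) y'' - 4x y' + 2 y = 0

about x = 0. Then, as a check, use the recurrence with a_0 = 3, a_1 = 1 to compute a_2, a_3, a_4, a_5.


Substitute y = sum_n a_n x^n.
(1 - 2 x^2) y'' contributes (n+2)(n+1) a_{n+2} - 2 n(n-1) a_n at x^n.
-4 x y'(x) contributes -4 n a_n at x^n.
2 y(x) contributes 2 a_n at x^n.
Matching x^n: (n+2)(n+1) a_{n+2} + (-2 n(n-1) - 4 n + 2) a_n = 0.
Thus a_{n+2} = (2 n(n-1) + 4 n - 2) / ((n+1)(n+2)) * a_n.

Check with a_0 = 3, a_1 = 1 (apply the recurrence for n = 0, 1, 2, 3): a_0 = 3, a_1 = 1, a_2 = -3, a_3 = 1/3, a_4 = -5/2, a_5 = 11/30.

a_(n+2) = (2 n(n-1) + 4 n - 2) / ((n+1)(n+2)) * a_n; check: a_0 = 3, a_1 = 1, a_2 = -3, a_3 = 1/3, a_4 = -5/2, a_5 = 11/30


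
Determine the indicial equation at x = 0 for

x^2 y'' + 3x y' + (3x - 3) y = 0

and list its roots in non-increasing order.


Divide by x^2 to reach normal form y'' + P_1(x) y' + P_2(x) y = 0 with P_1(x) = 3/x and P_2(x) = 3/x - 3/x^2.
x = 0 is a singular point because the y'-coefficient 3/x has a pole at x = 0 and the y-coefficient 3/x - 3/x^2 has a pole at x = 0.
It is a regular singular point because x P_1(x) = p(x) = 3 and x^2 P_2(x) = q(x) = 3x - 3 are polynomials, hence analytic at x = 0.
p(0) = 3,  q(0) = -3.
Indicial equation: r(r-1) + p(0) r + q(0) = 0, i.e. r^2 + (p(0) - 1) r + q(0) = 0, i.e. r^2 + 2 r - 3 = 0.
Discriminant: (2)^2 - 4(-3) = 16, so r = (-2 ± 4)/2.
Solving: r_1 = 1, r_2 = -3.

indicial: r^2 + 2 r - 3 = 0; roots r_1 = 1, r_2 = -3


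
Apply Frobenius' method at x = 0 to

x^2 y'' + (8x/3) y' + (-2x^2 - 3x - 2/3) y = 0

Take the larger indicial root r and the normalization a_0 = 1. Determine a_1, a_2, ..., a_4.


Write in Frobenius form y'' + (p(x)/x) y' + (q(x)/x^2) y = 0:
  p(x) = 8/3,  q(x) = -2x^2 - 3x - 2/3.
Indicial equation: r(r-1) + (8/3) r + (-2/3) = 0 -> roots r_1 = 1/3, r_2 = -2.
Take r = r_1 = 1/3. Let y(x) = x^r sum_{n>=0} a_n x^n with a_0 = 1.
Substitute y = x^r sum a_n x^n and match x^{r+n}. The recurrence is
  D(n) a_n - 3 a_{n-1} - 2 a_{n-2} = 0,  where D(n) = (r+n)(r+n-1) + (8/3)(r+n) + (-2/3).
  a_n = [3 a_{n-1} + 2 a_{n-2}] / D(n).
Since the indicial polynomial factors as (r - r_1)(r - r_2), D(n) = (r_1 + n - r_1)(r_1 + n - r_2) = n(n + 7/3).
Evaluating step by step (a_0 = 1):
  n = 1: D(1) = 1(1 + 7/3) = 10/3; numerator = 3(1) = 3; a_1 = (3)/(10/3) = 9/10
  n = 2: D(2) = 2(2 + 7/3) = 26/3; numerator = 3(9/10) + 2(1) = 47/10; a_2 = (47/10)/(26/3) = 141/260
  n = 3: D(3) = 3(3 + 7/3) = 16; numerator = 3(141/260) + 2(9/10) = 891/260; a_3 = (891/260)/(16) = 891/4160
  n = 4: D(4) = 4(4 + 7/3) = 76/3; numerator = 3(891/4160) + 2(141/260) = 1437/832; a_4 = (1437/832)/(76/3) = 4311/63232

r = 1/3; a_0 = 1; a_1 = 9/10; a_2 = 141/260; a_3 = 891/4160; a_4 = 4311/63232


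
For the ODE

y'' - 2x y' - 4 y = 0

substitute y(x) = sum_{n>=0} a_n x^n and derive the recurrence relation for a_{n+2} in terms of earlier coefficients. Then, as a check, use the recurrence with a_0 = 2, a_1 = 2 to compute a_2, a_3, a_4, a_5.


Substitute y = sum_n a_n x^n.
y''(x) has coefficient (n+2)(n+1) a_{n+2} at x^n;
-2 x y'(x) has coefficient -2 n a_n at x^n (shift);
-4 y(x) has coefficient -4 a_n at x^n.
Matching x^n: (n+2)(n+1) a_{n+2} + (-2n - 4) a_n = 0.
Thus a_{n+2} = (2n + 4) / ((n+1)(n+2)) * a_n.

Check with a_0 = 2, a_1 = 2 (apply the recurrence for n = 0, 1, 2, 3): a_0 = 2, a_1 = 2, a_2 = 4, a_3 = 2, a_4 = 8/3, a_5 = 1.

a_(n+2) = (2n + 4) / ((n+1)(n+2)) * a_n; check: a_0 = 2, a_1 = 2, a_2 = 4, a_3 = 2, a_4 = 8/3, a_5 = 1


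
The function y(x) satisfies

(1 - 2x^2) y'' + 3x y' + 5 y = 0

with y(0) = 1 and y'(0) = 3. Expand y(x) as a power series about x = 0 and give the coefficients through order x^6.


Ansatz: y(x) = sum_{n>=0} a_n x^n, so y'(x) = sum_{n>=1} n a_n x^(n-1) and y''(x) = sum_{n>=2} n(n-1) a_n x^(n-2).
Substitute into P(x) y'' + Q(x) y' + R(x) y = 0 with P(x) = 1 - 2x^2, Q(x) = 3x, R(x) = 5, and match powers of x.
Initial conditions: a_0 = 1, a_1 = 3.
Setting the coefficient of each power of x to zero and solving order by order (substituting the coefficients already found):
  x^0: 2 a_2 + 5 a_0 = 0  ->  2 a_2 = -5 a_0 = -5  ->  a_2 = -5/2
  x^1: 6 a_3 + 8 a_1 = 0  ->  6 a_3 = -8 a_1 = -24  ->  a_3 = -4
  x^2: 12 a_4 + 7 a_2 = 0  ->  12 a_4 = -7 a_2 = 35/2  ->  a_4 = 35/24
  x^3: 20 a_5 + 2 a_3 = 0  ->  20 a_5 = -2 a_3 = 8  ->  a_5 = 2/5
  x^4: 30 a_6 - 7 a_4 = 0  ->  30 a_6 = 7 a_4 = 245/24  ->  a_6 = 49/144
Truncated series: y(x) = 1 + 3 x - (5/2) x^2 - 4 x^3 + (35/24) x^4 + (2/5) x^5 + (49/144) x^6 + O(x^7).

a_0 = 1; a_1 = 3; a_2 = -5/2; a_3 = -4; a_4 = 35/24; a_5 = 2/5; a_6 = 49/144


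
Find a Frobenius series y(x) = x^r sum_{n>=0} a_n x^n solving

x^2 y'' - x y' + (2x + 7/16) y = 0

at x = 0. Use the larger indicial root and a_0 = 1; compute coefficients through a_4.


Write in Frobenius form y'' + (p(x)/x) y' + (q(x)/x^2) y = 0:
  p(x) = -1,  q(x) = 2x + 7/16.
Indicial equation: r(r-1) + (-1) r + (7/16) = 0 -> roots r_1 = 7/4, r_2 = 1/4.
Take r = r_1 = 7/4. Let y(x) = x^r sum_{n>=0} a_n x^n with a_0 = 1.
Substitute y = x^r sum a_n x^n and match x^{r+n}. The recurrence is
  D(n) a_n + 2 a_{n-1} = 0,  where D(n) = (r+n)(r+n-1) + (-1)(r+n) + (7/16).
  a_n = -2 / D(n) * a_{n-1}.
Since the indicial polynomial factors as (r - r_1)(r - r_2), D(n) = (r_1 + n - r_1)(r_1 + n - r_2) = n(n + 3/2).
Evaluating step by step (a_0 = 1):
  n = 1: D(1) = 1(1 + 3/2) = 5/2; numerator = -2(1) = -2; a_1 = (-2)/(5/2) = -4/5
  n = 2: D(2) = 2(2 + 3/2) = 7; numerator = -2(-4/5) = 8/5; a_2 = (8/5)/(7) = 8/35
  n = 3: D(3) = 3(3 + 3/2) = 27/2; numerator = -2(8/35) = -16/35; a_3 = (-16/35)/(27/2) = -32/945
  n = 4: D(4) = 4(4 + 3/2) = 22; numerator = -2(-32/945) = 64/945; a_4 = (64/945)/(22) = 32/10395

r = 7/4; a_0 = 1; a_1 = -4/5; a_2 = 8/35; a_3 = -32/945; a_4 = 32/10395


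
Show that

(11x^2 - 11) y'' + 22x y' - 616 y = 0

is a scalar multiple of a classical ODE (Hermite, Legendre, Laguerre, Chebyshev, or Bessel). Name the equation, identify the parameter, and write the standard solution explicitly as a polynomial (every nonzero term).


All three coefficients share the factor -11; dividing through by -11 gives  (1 - x^2) y'' - 2x y' + 56 y = 0.
This matches the Legendre equation (1 - x^2) y'' - 2x y' + n(n+1) y = 0 (note the -2x y' term) with n(n+1) = 56, so n = 7; the polynomial solution is P_7(x).
With y = sum_k a_k x^k, matching x^k gives (k+2)(k+1) a_{k+2} = [k(k+1) - n(n+1)] a_k = (k - 7)(k + 8) a_k. The right side vanishes at k = 7, so the series with the parity of 7 terminates at degree 7.
Standard normalization (P_n(1) = 1): leading coefficient (2n)!/(2^n (n!)^2) = 87178291200/(128*25401600) = 429/16, so a_7 = 429/16. Work downward with a_k = (k+1)(k+2) a_{k+2} / ((k - 7)(k + 8)):
  a_5 = (6)(7)(429/16) / ((5 - 7)(5 + 8)) = (9009/8)/(-26) = -693/16
  a_3 = (4)(5)(-693/16) / ((3 - 7)(3 + 8)) = (-3465/4)/(-44) = 315/16
  a_1 = (2)(3)(315/16) / ((1 - 7)(1 + 8)) = (945/8)/(-54) = -35/16
Hence P_7(x) = 429 x^7/16 - 693 x^5/16 + 315 x^3/16 - 35 x/16.

P_7(x); series = 429 x^7/16 - 693 x^5/16 + 315 x^3/16 - 35 x/16


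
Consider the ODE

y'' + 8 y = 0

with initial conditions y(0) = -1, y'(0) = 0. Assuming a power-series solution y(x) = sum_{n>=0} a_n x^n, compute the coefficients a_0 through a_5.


Ansatz: y(x) = sum_{n>=0} a_n x^n, so y'(x) = sum_{n>=1} n a_n x^(n-1) and y''(x) = sum_{n>=2} n(n-1) a_n x^(n-2).
Substitute into P(x) y'' + Q(x) y' + R(x) y = 0 with P(x) = 1, Q(x) = 0, R(x) = 8, and match powers of x.
Initial conditions: a_0 = -1, a_1 = 0.
Setting the coefficient of each power of x to zero and solving order by order (substituting the coefficients already found):
  x^0: 2 a_2 + 8 a_0 = 0  ->  2 a_2 = -8 a_0 = 8  ->  a_2 = 4
  x^1: 6 a_3 + 8 a_1 = 0  ->  6 a_3 = -8 a_1 = 0  ->  a_3 = 0
  x^2: 12 a_4 + 8 a_2 = 0  ->  12 a_4 = -8 a_2 = -32  ->  a_4 = -8/3
  x^3: 20 a_5 + 8 a_3 = 0  ->  20 a_5 = -8 a_3 = 0  ->  a_5 = 0
Truncated series: y(x) = -1 + 4 x^2 - (8/3) x^4 + O(x^6).

a_0 = -1; a_1 = 0; a_2 = 4; a_3 = 0; a_4 = -8/3; a_5 = 0


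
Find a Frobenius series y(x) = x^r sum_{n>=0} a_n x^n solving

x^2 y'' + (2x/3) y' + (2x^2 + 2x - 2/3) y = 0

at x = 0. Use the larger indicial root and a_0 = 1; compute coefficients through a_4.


Write in Frobenius form y'' + (p(x)/x) y' + (q(x)/x^2) y = 0:
  p(x) = 2/3,  q(x) = 2x^2 + 2x - 2/3.
Indicial equation: r(r-1) + (2/3) r + (-2/3) = 0 -> roots r_1 = 1, r_2 = -2/3.
Take r = r_1 = 1. Let y(x) = x^r sum_{n>=0} a_n x^n with a_0 = 1.
Substitute y = x^r sum a_n x^n and match x^{r+n}. The recurrence is
  D(n) a_n + 2 a_{n-1} + 2 a_{n-2} = 0,  where D(n) = (r+n)(r+n-1) + (2/3)(r+n) + (-2/3).
  a_n = [-2 a_{n-1} - 2 a_{n-2}] / D(n).
Since the indicial polynomial factors as (r - r_1)(r - r_2), D(n) = (r_1 + n - r_1)(r_1 + n - r_2) = n(n + 5/3).
Evaluating step by step (a_0 = 1):
  n = 1: D(1) = 1(1 + 5/3) = 8/3; numerator = -2(1) = -2; a_1 = (-2)/(8/3) = -3/4
  n = 2: D(2) = 2(2 + 5/3) = 22/3; numerator = -2(-3/4) - 2(1) = -1/2; a_2 = (-1/2)/(22/3) = -3/44
  n = 3: D(3) = 3(3 + 5/3) = 14; numerator = -2(-3/44) - 2(-3/4) = 18/11; a_3 = (18/11)/(14) = 9/77
  n = 4: D(4) = 4(4 + 5/3) = 68/3; numerator = -2(9/77) - 2(-3/44) = -15/154; a_4 = (-15/154)/(68/3) = -45/10472

r = 1; a_0 = 1; a_1 = -3/4; a_2 = -3/44; a_3 = 9/77; a_4 = -45/10472


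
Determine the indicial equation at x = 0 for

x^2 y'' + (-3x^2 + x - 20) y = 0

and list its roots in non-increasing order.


Divide by x^2 to reach normal form y'' + P_1(x) y' + P_2(x) y = 0 with P_1(x) = 0 and P_2(x) = -3 + 1/x - 20/x^2.
x = 0 is a singular point because the y-coefficient -3 + 1/x - 20/x^2 has a pole at x = 0.
It is a regular singular point because x P_1(x) = p(x) = 0 and x^2 P_2(x) = q(x) = -3x^2 + x - 20 are polynomials, hence analytic at x = 0.
p(0) = 0,  q(0) = -20.
Indicial equation: r(r-1) + p(0) r + q(0) = 0, i.e. r^2 + (p(0) - 1) r + q(0) = 0, i.e. r^2 - 1 r - 20 = 0.
Discriminant: (-1)^2 - 4(-20) = 81, so r = (1 ± 9)/2.
Solving: r_1 = 5, r_2 = -4.

indicial: r^2 - 1 r - 20 = 0; roots r_1 = 5, r_2 = -4


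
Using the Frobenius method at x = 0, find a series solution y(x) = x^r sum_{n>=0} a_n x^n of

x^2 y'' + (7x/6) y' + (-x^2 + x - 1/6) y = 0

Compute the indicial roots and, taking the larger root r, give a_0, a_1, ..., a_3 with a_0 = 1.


Write in Frobenius form y'' + (p(x)/x) y' + (q(x)/x^2) y = 0:
  p(x) = 7/6,  q(x) = -x^2 + x - 1/6.
Indicial equation: r(r-1) + (7/6) r + (-1/6) = 0 -> roots r_1 = 1/3, r_2 = -1/2.
Take r = r_1 = 1/3. Let y(x) = x^r sum_{n>=0} a_n x^n with a_0 = 1.
Substitute y = x^r sum a_n x^n and match x^{r+n}. The recurrence is
  D(n) a_n + 1 a_{n-1} - 1 a_{n-2} = 0,  where D(n) = (r+n)(r+n-1) + (7/6)(r+n) + (-1/6).
  a_n = [-1 a_{n-1} + 1 a_{n-2}] / D(n).
Since the indicial polynomial factors as (r - r_1)(r - r_2), D(n) = (r_1 + n - r_1)(r_1 + n - r_2) = n(n + 5/6).
Evaluating step by step (a_0 = 1):
  n = 1: D(1) = 1(1 + 5/6) = 11/6; numerator = -1(1) = -1; a_1 = (-1)/(11/6) = -6/11
  n = 2: D(2) = 2(2 + 5/6) = 17/3; numerator = -1(-6/11) + 1(1) = 17/11; a_2 = (17/11)/(17/3) = 3/11
  n = 3: D(3) = 3(3 + 5/6) = 23/2; numerator = -1(3/11) + 1(-6/11) = -9/11; a_3 = (-9/11)/(23/2) = -18/253

r = 1/3; a_0 = 1; a_1 = -6/11; a_2 = 3/11; a_3 = -18/253


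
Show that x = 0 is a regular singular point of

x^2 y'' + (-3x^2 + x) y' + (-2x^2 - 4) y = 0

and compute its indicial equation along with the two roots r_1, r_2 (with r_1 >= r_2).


Divide by x^2 to reach normal form y'' + P_1(x) y' + P_2(x) y = 0 with P_1(x) = -3 + 1/x and P_2(x) = -2 - 4/x^2.
x = 0 is a singular point because the y'-coefficient -3 + 1/x has a pole at x = 0 and the y-coefficient -2 - 4/x^2 has a pole at x = 0.
It is a regular singular point because x P_1(x) = p(x) = 1 - 3x and x^2 P_2(x) = q(x) = -2x^2 - 4 are polynomials, hence analytic at x = 0.
p(0) = 1,  q(0) = -4.
Indicial equation: r(r-1) + p(0) r + q(0) = 0, i.e. r^2 + (p(0) - 1) r + q(0) = 0, i.e. r^2 - 4 = 0.
Discriminant: (0)^2 - 4(-4) = 16, so r = (0 ± 4)/2.
Solving: r_1 = 2, r_2 = -2.

indicial: r^2 - 4 = 0; roots r_1 = 2, r_2 = -2


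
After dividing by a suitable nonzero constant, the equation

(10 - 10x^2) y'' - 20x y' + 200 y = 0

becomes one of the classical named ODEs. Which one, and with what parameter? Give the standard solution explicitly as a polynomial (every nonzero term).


All three coefficients share the factor 10; dividing through by 10 gives  (1 - x^2) y'' - 2x y' + 20 y = 0.
This matches the Legendre equation (1 - x^2) y'' - 2x y' + n(n+1) y = 0 (note the -2x y' term) with n(n+1) = 20, so n = 4; the polynomial solution is P_4(x).
With y = sum_k a_k x^k, matching x^k gives (k+2)(k+1) a_{k+2} = [k(k+1) - n(n+1)] a_k = (k - 4)(k + 5) a_k. The right side vanishes at k = 4, so the series with the parity of 4 terminates at degree 4.
Standard normalization (P_n(1) = 1): leading coefficient (2n)!/(2^n (n!)^2) = 40320/(16*576) = 35/8, so a_4 = 35/8. Work downward with a_k = (k+1)(k+2) a_{k+2} / ((k - 4)(k + 5)):
  a_2 = (3)(4)(35/8) / ((2 - 4)(2 + 5)) = (105/2)/(-14) = -15/4
  a_0 = (1)(2)(-15/4) / ((0 - 4)(0 + 5)) = (-15/2)/(-20) = 3/8
Hence P_4(x) = 35 x^4/8 - 15 x^2/4 + 3/8.

P_4(x); series = 35 x^4/8 - 15 x^2/4 + 3/8


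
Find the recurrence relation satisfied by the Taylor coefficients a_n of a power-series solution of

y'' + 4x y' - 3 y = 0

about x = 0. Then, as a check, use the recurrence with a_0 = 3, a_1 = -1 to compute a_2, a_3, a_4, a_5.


Substitute y = sum_n a_n x^n.
y''(x) has coefficient (n+2)(n+1) a_{n+2} at x^n;
4 x y'(x) has coefficient 4 n a_n at x^n (shift);
-3 y(x) has coefficient -3 a_n at x^n.
Matching x^n: (n+2)(n+1) a_{n+2} + (4n - 3) a_n = 0.
Thus a_{n+2} = (-4n + 3) / ((n+1)(n+2)) * a_n.

Check with a_0 = 3, a_1 = -1 (apply the recurrence for n = 0, 1, 2, 3): a_0 = 3, a_1 = -1, a_2 = 9/2, a_3 = 1/6, a_4 = -15/8, a_5 = -3/40.

a_(n+2) = (-4n + 3) / ((n+1)(n+2)) * a_n; check: a_0 = 3, a_1 = -1, a_2 = 9/2, a_3 = 1/6, a_4 = -15/8, a_5 = -3/40


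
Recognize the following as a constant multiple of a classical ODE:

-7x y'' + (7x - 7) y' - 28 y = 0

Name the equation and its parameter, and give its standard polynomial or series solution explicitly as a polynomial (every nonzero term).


All three coefficients share the factor -7; dividing through by -7 gives  x y'' + (1 - x) y' + 4 y = 0.
This matches the Laguerre equation x y'' + (1 - x) y' + n y = 0 with n = 4; the polynomial solution is L_4(x).
With y = sum_k a_k x^k, matching x^k gives (k+1)k a_{k+1} + (k+1) a_{k+1} - k a_k + n a_k = 0, i.e. (k+1)^2 a_{k+1} = (k - n) a_k = (k - 4) a_k. The right side vanishes at k = 4, so the series terminates at degree 4.
Standard normalization L_n(0) = 1 gives a_0 = 1. Work upward with a_{k+1} = (k - 4) a_k / (k+1)^2:
  a_1 = (0 - 4)(1) / 1^2 = -4/1 = -4
  a_2 = (1 - 4)(-4) / 2^2 = 12/4 = 3
  a_3 = (2 - 4)(3) / 3^2 = -6/9 = -2/3
  a_4 = (3 - 4)(-2/3) / 4^2 = (2/3)/16 = 1/24
Hence L_4(x) = x^4/24 - 2 x^3/3 + 3 x^2 - 4 x + 1.

L_4(x); series = x^4/24 - 2 x^3/3 + 3 x^2 - 4 x + 1


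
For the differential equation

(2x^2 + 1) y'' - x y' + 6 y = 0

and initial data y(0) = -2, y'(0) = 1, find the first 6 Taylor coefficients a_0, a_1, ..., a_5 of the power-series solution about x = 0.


Ansatz: y(x) = sum_{n>=0} a_n x^n, so y'(x) = sum_{n>=1} n a_n x^(n-1) and y''(x) = sum_{n>=2} n(n-1) a_n x^(n-2).
Substitute into P(x) y'' + Q(x) y' + R(x) y = 0 with P(x) = 2x^2 + 1, Q(x) = -x, R(x) = 6, and match powers of x.
Initial conditions: a_0 = -2, a_1 = 1.
Setting the coefficient of each power of x to zero and solving order by order (substituting the coefficients already found):
  x^0: 2 a_2 + 6 a_0 = 0  ->  2 a_2 = -6 a_0 = 12  ->  a_2 = 6
  x^1: 6 a_3 + 5 a_1 = 0  ->  6 a_3 = -5 a_1 = -5  ->  a_3 = -5/6
  x^2: 12 a_4 + 8 a_2 = 0  ->  12 a_4 = -8 a_2 = -48  ->  a_4 = -4
  x^3: 20 a_5 + 15 a_3 = 0  ->  20 a_5 = -15 a_3 = 25/2  ->  a_5 = 5/8
Truncated series: y(x) = -2 + x + 6 x^2 - (5/6) x^3 - 4 x^4 + (5/8) x^5 + O(x^6).

a_0 = -2; a_1 = 1; a_2 = 6; a_3 = -5/6; a_4 = -4; a_5 = 5/8


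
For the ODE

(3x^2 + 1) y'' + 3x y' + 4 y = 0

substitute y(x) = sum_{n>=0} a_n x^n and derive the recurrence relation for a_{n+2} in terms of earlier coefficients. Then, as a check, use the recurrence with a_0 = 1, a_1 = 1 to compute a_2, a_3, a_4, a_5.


Substitute y = sum_n a_n x^n.
(1 + 3 x^2) y'' contributes (n+2)(n+1) a_{n+2} + 3 n(n-1) a_n at x^n.
3 x y'(x) contributes 3 n a_n at x^n.
4 y(x) contributes 4 a_n at x^n.
Matching x^n: (n+2)(n+1) a_{n+2} + (3 n(n-1) + 3 n + 4) a_n = 0.
Thus a_{n+2} = (-3 n(n-1) - 3 n - 4) / ((n+1)(n+2)) * a_n.

Check with a_0 = 1, a_1 = 1 (apply the recurrence for n = 0, 1, 2, 3): a_0 = 1, a_1 = 1, a_2 = -2, a_3 = -7/6, a_4 = 8/3, a_5 = 217/120.

a_(n+2) = (-3 n(n-1) - 3 n - 4) / ((n+1)(n+2)) * a_n; check: a_0 = 1, a_1 = 1, a_2 = -2, a_3 = -7/6, a_4 = 8/3, a_5 = 217/120


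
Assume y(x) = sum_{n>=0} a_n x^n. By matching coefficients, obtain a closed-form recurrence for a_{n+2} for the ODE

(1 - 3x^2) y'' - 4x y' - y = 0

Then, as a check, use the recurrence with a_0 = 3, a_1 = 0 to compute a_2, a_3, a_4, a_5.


Substitute y = sum_n a_n x^n.
(1 - 3 x^2) y'' contributes (n+2)(n+1) a_{n+2} - 3 n(n-1) a_n at x^n.
-4 x y'(x) contributes -4 n a_n at x^n.
-y(x) contributes -1 a_n at x^n.
Matching x^n: (n+2)(n+1) a_{n+2} + (-3 n(n-1) - 4 n - 1) a_n = 0.
Thus a_{n+2} = (3 n(n-1) + 4 n + 1) / ((n+1)(n+2)) * a_n.

Check with a_0 = 3, a_1 = 0 (apply the recurrence for n = 0, 1, 2, 3): a_0 = 3, a_1 = 0, a_2 = 3/2, a_3 = 0, a_4 = 15/8, a_5 = 0.

a_(n+2) = (3 n(n-1) + 4 n + 1) / ((n+1)(n+2)) * a_n; check: a_0 = 3, a_1 = 0, a_2 = 3/2, a_3 = 0, a_4 = 15/8, a_5 = 0


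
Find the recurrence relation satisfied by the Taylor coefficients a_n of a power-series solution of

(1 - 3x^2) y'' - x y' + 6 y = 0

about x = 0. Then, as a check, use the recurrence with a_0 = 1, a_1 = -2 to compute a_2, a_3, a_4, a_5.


Substitute y = sum_n a_n x^n.
(1 - 3 x^2) y'' contributes (n+2)(n+1) a_{n+2} - 3 n(n-1) a_n at x^n.
-x y'(x) contributes -n a_n at x^n.
6 y(x) contributes 6 a_n at x^n.
Matching x^n: (n+2)(n+1) a_{n+2} + (-3 n(n-1) - n + 6) a_n = 0.
Thus a_{n+2} = (3 n(n-1) + n - 6) / ((n+1)(n+2)) * a_n.

Check with a_0 = 1, a_1 = -2 (apply the recurrence for n = 0, 1, 2, 3): a_0 = 1, a_1 = -2, a_2 = -3, a_3 = 5/3, a_4 = -1/2, a_5 = 5/4.

a_(n+2) = (3 n(n-1) + n - 6) / ((n+1)(n+2)) * a_n; check: a_0 = 1, a_1 = -2, a_2 = -3, a_3 = 5/3, a_4 = -1/2, a_5 = 5/4


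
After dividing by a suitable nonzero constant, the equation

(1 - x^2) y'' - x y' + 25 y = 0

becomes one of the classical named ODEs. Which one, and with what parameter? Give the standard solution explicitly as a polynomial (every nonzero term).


The equation is already in a standard form:  (1 - x^2) y'' - x y' + 25 y = 0.
This matches the Chebyshev equation (1 - x^2) y'' - x y' + n^2 y = 0 (note the -x y' term, not -2x y') with n^2 = 25, so n = 5; the polynomial solution is T_5(x).
With y = sum_k a_k x^k, matching x^k gives (k+2)(k+1) a_{k+2} = (k^2 - n^2) a_k = (k - 5)(k + 5) a_k. The right side vanishes at k = 5, so the series with the parity of 5 terminates at degree 5.
Standard normalization: leading coefficient of T_n is 2^(n-1), so a_5 = 2^4 = 16. Work downward with a_k = (k+1)(k+2) a_{k+2} / ((k - 5)(k + 5)):
  a_3 = (4)(5)(16) / ((3 - 5)(3 + 5)) = 320/(-16) = -20
  a_1 = (2)(3)(-20) / ((1 - 5)(1 + 5)) = -120/(-24) = 5
Hence T_5(x) = 16 x^5 - 20 x^3 + 5 x.

T_5(x); series = 16 x^5 - 20 x^3 + 5 x


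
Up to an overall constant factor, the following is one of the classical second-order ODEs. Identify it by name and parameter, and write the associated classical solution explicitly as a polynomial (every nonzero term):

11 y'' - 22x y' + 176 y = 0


All three coefficients share the factor 11; dividing through by 11 gives  y'' - 2x y' + 16 y = 0.
This matches the Hermite equation y'' - 2x y' + 2n y = 0 with 2n = 16, so n = 8; the polynomial solution is H_8(x).
With y = sum_k a_k x^k, matching x^k gives (k+2)(k+1) a_{k+2} = 2(k - n) a_k = 2(k - 8) a_k. The right side vanishes at k = 8, so the series with the parity of 8 terminates at degree 8.
Standard normalization: leading coefficient of H_n is 2^n, so a_8 = 2^8 = 256. Work downward with a_k = (k+1)(k+2) a_{k+2} / (2(k - n)):
  a_6 = (7)(8)(256) / (2(6 - 8)) = 14336/(-4) = -3584
  a_4 = (5)(6)(-3584) / (2(4 - 8)) = -107520/(-8) = 13440
  a_2 = (3)(4)(13440) / (2(2 - 8)) = 161280/(-12) = -13440
  a_0 = (1)(2)(-13440) / (2(0 - 8)) = -26880/(-16) = 1680
Hence H_8(x) = 256 x^8 - 3584 x^6 + 13440 x^4 - 13440 x^2 + 1680.

H_8(x); series = 256 x^8 - 3584 x^6 + 13440 x^4 - 13440 x^2 + 1680


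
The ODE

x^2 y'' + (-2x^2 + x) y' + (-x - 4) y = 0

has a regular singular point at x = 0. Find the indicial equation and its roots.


Divide by x^2 to reach normal form y'' + P_1(x) y' + P_2(x) y = 0 with P_1(x) = -2 + 1/x and P_2(x) = -1/x - 4/x^2.
x = 0 is a singular point because the y'-coefficient -2 + 1/x has a pole at x = 0 and the y-coefficient -1/x - 4/x^2 has a pole at x = 0.
It is a regular singular point because x P_1(x) = p(x) = 1 - 2x and x^2 P_2(x) = q(x) = -x - 4 are polynomials, hence analytic at x = 0.
p(0) = 1,  q(0) = -4.
Indicial equation: r(r-1) + p(0) r + q(0) = 0, i.e. r^2 + (p(0) - 1) r + q(0) = 0, i.e. r^2 - 4 = 0.
Discriminant: (0)^2 - 4(-4) = 16, so r = (0 ± 4)/2.
Solving: r_1 = 2, r_2 = -2.

indicial: r^2 - 4 = 0; roots r_1 = 2, r_2 = -2


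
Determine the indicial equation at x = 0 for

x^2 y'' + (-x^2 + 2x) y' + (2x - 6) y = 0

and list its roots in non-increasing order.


Divide by x^2 to reach normal form y'' + P_1(x) y' + P_2(x) y = 0 with P_1(x) = -1 + 2/x and P_2(x) = 2/x - 6/x^2.
x = 0 is a singular point because the y'-coefficient -1 + 2/x has a pole at x = 0 and the y-coefficient 2/x - 6/x^2 has a pole at x = 0.
It is a regular singular point because x P_1(x) = p(x) = 2 - x and x^2 P_2(x) = q(x) = 2x - 6 are polynomials, hence analytic at x = 0.
p(0) = 2,  q(0) = -6.
Indicial equation: r(r-1) + p(0) r + q(0) = 0, i.e. r^2 + (p(0) - 1) r + q(0) = 0, i.e. r^2 + 1 r - 6 = 0.
Discriminant: (1)^2 - 4(-6) = 25, so r = (-1 ± 5)/2.
Solving: r_1 = 2, r_2 = -3.

indicial: r^2 + 1 r - 6 = 0; roots r_1 = 2, r_2 = -3


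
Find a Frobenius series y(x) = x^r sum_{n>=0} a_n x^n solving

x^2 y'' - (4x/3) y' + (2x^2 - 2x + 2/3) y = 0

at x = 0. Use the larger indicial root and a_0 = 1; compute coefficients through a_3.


Write in Frobenius form y'' + (p(x)/x) y' + (q(x)/x^2) y = 0:
  p(x) = -4/3,  q(x) = 2x^2 - 2x + 2/3.
Indicial equation: r(r-1) + (-4/3) r + (2/3) = 0 -> roots r_1 = 2, r_2 = 1/3.
Take r = r_1 = 2. Let y(x) = x^r sum_{n>=0} a_n x^n with a_0 = 1.
Substitute y = x^r sum a_n x^n and match x^{r+n}. The recurrence is
  D(n) a_n - 2 a_{n-1} + 2 a_{n-2} = 0,  where D(n) = (r+n)(r+n-1) + (-4/3)(r+n) + (2/3).
  a_n = [2 a_{n-1} - 2 a_{n-2}] / D(n).
Since the indicial polynomial factors as (r - r_1)(r - r_2), D(n) = (r_1 + n - r_1)(r_1 + n - r_2) = n(n + 5/3).
Evaluating step by step (a_0 = 1):
  n = 1: D(1) = 1(1 + 5/3) = 8/3; numerator = 2(1) = 2; a_1 = (2)/(8/3) = 3/4
  n = 2: D(2) = 2(2 + 5/3) = 22/3; numerator = 2(3/4) - 2(1) = -1/2; a_2 = (-1/2)/(22/3) = -3/44
  n = 3: D(3) = 3(3 + 5/3) = 14; numerator = 2(-3/44) - 2(3/4) = -18/11; a_3 = (-18/11)/(14) = -9/77

r = 2; a_0 = 1; a_1 = 3/4; a_2 = -3/44; a_3 = -9/77


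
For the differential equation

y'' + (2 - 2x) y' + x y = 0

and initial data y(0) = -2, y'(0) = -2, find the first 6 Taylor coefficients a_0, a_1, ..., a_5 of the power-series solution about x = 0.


Ansatz: y(x) = sum_{n>=0} a_n x^n, so y'(x) = sum_{n>=1} n a_n x^(n-1) and y''(x) = sum_{n>=2} n(n-1) a_n x^(n-2).
Substitute into P(x) y'' + Q(x) y' + R(x) y = 0 with P(x) = 1, Q(x) = 2 - 2x, R(x) = x, and match powers of x.
Initial conditions: a_0 = -2, a_1 = -2.
Setting the coefficient of each power of x to zero and solving order by order (substituting the coefficients already found):
  x^0: 2 a_2 + 2 a_1 = 0  ->  2 a_2 = -2 a_1 = 4  ->  a_2 = 2
  x^1: 6 a_3 + 4 a_2 - 2 a_1 + a_0 = 0  ->  6 a_3 = -4 a_2 + 2 a_1 - a_0 = -10  ->  a_3 = -5/3
  x^2: 12 a_4 + 6 a_3 - 4 a_2 + a_1 = 0  ->  12 a_4 = -6 a_3 + 4 a_2 - a_1 = 20  ->  a_4 = 5/3
  x^3: 20 a_5 + 8 a_4 - 6 a_3 + a_2 = 0  ->  20 a_5 = -8 a_4 + 6 a_3 - a_2 = -76/3  ->  a_5 = -19/15
Truncated series: y(x) = -2 - 2 x + 2 x^2 - (5/3) x^3 + (5/3) x^4 - (19/15) x^5 + O(x^6).

a_0 = -2; a_1 = -2; a_2 = 2; a_3 = -5/3; a_4 = 5/3; a_5 = -19/15


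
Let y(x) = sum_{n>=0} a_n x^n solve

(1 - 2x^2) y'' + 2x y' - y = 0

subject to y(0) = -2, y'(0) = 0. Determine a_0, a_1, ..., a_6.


Ansatz: y(x) = sum_{n>=0} a_n x^n, so y'(x) = sum_{n>=1} n a_n x^(n-1) and y''(x) = sum_{n>=2} n(n-1) a_n x^(n-2).
Substitute into P(x) y'' + Q(x) y' + R(x) y = 0 with P(x) = 1 - 2x^2, Q(x) = 2x, R(x) = -1, and match powers of x.
Initial conditions: a_0 = -2, a_1 = 0.
Setting the coefficient of each power of x to zero and solving order by order (substituting the coefficients already found):
  x^0: 2 a_2 - a_0 = 0  ->  2 a_2 = a_0 = -2  ->  a_2 = -1
  x^1: 6 a_3 + a_1 = 0  ->  6 a_3 = -a_1 = 0  ->  a_3 = 0
  x^2: 12 a_4 - a_2 = 0  ->  12 a_4 = a_2 = -1  ->  a_4 = -1/12
  x^3: 20 a_5 - 7 a_3 = 0  ->  20 a_5 = 7 a_3 = 0  ->  a_5 = 0
  x^4: 30 a_6 - 17 a_4 = 0  ->  30 a_6 = 17 a_4 = -17/12  ->  a_6 = -17/360
Truncated series: y(x) = -2 - x^2 - (1/12) x^4 - (17/360) x^6 + O(x^7).

a_0 = -2; a_1 = 0; a_2 = -1; a_3 = 0; a_4 = -1/12; a_5 = 0; a_6 = -17/360


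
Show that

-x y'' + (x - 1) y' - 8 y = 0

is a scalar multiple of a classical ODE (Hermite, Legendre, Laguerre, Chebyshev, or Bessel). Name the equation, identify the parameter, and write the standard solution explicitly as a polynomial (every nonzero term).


All three coefficients share the factor -1; dividing through by -1 gives  x y'' + (1 - x) y' + 8 y = 0.
This matches the Laguerre equation x y'' + (1 - x) y' + n y = 0 with n = 8; the polynomial solution is L_8(x).
With y = sum_k a_k x^k, matching x^k gives (k+1)k a_{k+1} + (k+1) a_{k+1} - k a_k + n a_k = 0, i.e. (k+1)^2 a_{k+1} = (k - n) a_k = (k - 8) a_k. The right side vanishes at k = 8, so the series terminates at degree 8.
Standard normalization L_n(0) = 1 gives a_0 = 1. Work upward with a_{k+1} = (k - 8) a_k / (k+1)^2:
  a_1 = (0 - 8)(1) / 1^2 = -8/1 = -8
  a_2 = (1 - 8)(-8) / 2^2 = 56/4 = 14
  a_3 = (2 - 8)(14) / 3^2 = -84/9 = -28/3
  a_4 = (3 - 8)(-28/3) / 4^2 = (140/3)/16 = 35/12
  a_5 = (4 - 8)(35/12) / 5^2 = (-35/3)/25 = -7/15
  a_6 = (5 - 8)(-7/15) / 6^2 = (7/5)/36 = 7/180
  a_7 = (6 - 8)(7/180) / 7^2 = (-7/90)/49 = -1/630
  a_8 = (7 - 8)(-1/630) / 8^2 = (1/630)/64 = 1/40320
Hence L_8(x) = x^8/40320 - x^7/630 + 7 x^6/180 - 7 x^5/15 + 35 x^4/12 - 28 x^3/3 + 14 x^2 - 8 x + 1.

L_8(x); series = x^8/40320 - x^7/630 + 7 x^6/180 - 7 x^5/15 + 35 x^4/12 - 28 x^3/3 + 14 x^2 - 8 x + 1


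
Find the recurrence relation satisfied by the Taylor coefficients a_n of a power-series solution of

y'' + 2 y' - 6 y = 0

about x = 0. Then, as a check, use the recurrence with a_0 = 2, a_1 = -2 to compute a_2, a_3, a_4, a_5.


Substitute y = sum_n a_n x^n.
y''(x) has coefficient (n+2)(n+1) a_{n+2} at x^n;
2 y'(x) has coefficient 2 (n+1) a_{n+1} at x^n;
-6 y(x) has coefficient -6 a_n at x^n.
Matching x^n: (n+2)(n+1) a_{n+2} + 2 (n+1) a_{n+1} - 6 a_n = 0.
Thus a_{n+2} = [-2 (n+1) a_{n+1} + 6 a_n] / ((n+1)(n+2)).

Check with a_0 = 2, a_1 = -2 (apply the recurrence for n = 0, 1, 2, 3): a_0 = 2, a_1 = -2, a_2 = 8, a_3 = -22/3, a_4 = 23/3, a_5 = -79/15.

a_(n+2) = [-2 (n+1) a_(n+1) + 6 a_n] / ((n+1)(n+2)); check: a_0 = 2, a_1 = -2, a_2 = 8, a_3 = -22/3, a_4 = 23/3, a_5 = -79/15


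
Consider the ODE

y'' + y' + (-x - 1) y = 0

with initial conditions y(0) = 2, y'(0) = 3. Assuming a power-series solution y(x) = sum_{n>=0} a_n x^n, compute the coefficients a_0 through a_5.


Ansatz: y(x) = sum_{n>=0} a_n x^n, so y'(x) = sum_{n>=1} n a_n x^(n-1) and y''(x) = sum_{n>=2} n(n-1) a_n x^(n-2).
Substitute into P(x) y'' + Q(x) y' + R(x) y = 0 with P(x) = 1, Q(x) = 1, R(x) = -x - 1, and match powers of x.
Initial conditions: a_0 = 2, a_1 = 3.
Setting the coefficient of each power of x to zero and solving order by order (substituting the coefficients already found):
  x^0: 2 a_2 + a_1 - a_0 = 0  ->  2 a_2 = -a_1 + a_0 = -1  ->  a_2 = -1/2
  x^1: 6 a_3 + 2 a_2 - a_1 - a_0 = 0  ->  6 a_3 = -2 a_2 + a_1 + a_0 = 6  ->  a_3 = 1
  x^2: 12 a_4 + 3 a_3 - a_2 - a_1 = 0  ->  12 a_4 = -3 a_3 + a_2 + a_1 = -1/2  ->  a_4 = -1/24
  x^3: 20 a_5 + 4 a_4 - a_3 - a_2 = 0  ->  20 a_5 = -4 a_4 + a_3 + a_2 = 2/3  ->  a_5 = 1/30
Truncated series: y(x) = 2 + 3 x - (1/2) x^2 + x^3 - (1/24) x^4 + (1/30) x^5 + O(x^6).

a_0 = 2; a_1 = 3; a_2 = -1/2; a_3 = 1; a_4 = -1/24; a_5 = 1/30


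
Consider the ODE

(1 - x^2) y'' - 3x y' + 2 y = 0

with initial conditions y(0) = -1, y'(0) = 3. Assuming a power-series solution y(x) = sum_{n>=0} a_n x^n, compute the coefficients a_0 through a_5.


Ansatz: y(x) = sum_{n>=0} a_n x^n, so y'(x) = sum_{n>=1} n a_n x^(n-1) and y''(x) = sum_{n>=2} n(n-1) a_n x^(n-2).
Substitute into P(x) y'' + Q(x) y' + R(x) y = 0 with P(x) = 1 - x^2, Q(x) = -3x, R(x) = 2, and match powers of x.
Initial conditions: a_0 = -1, a_1 = 3.
Setting the coefficient of each power of x to zero and solving order by order (substituting the coefficients already found):
  x^0: 2 a_2 + 2 a_0 = 0  ->  2 a_2 = -2 a_0 = 2  ->  a_2 = 1
  x^1: 6 a_3 - a_1 = 0  ->  6 a_3 = a_1 = 3  ->  a_3 = 1/2
  x^2: 12 a_4 - 6 a_2 = 0  ->  12 a_4 = 6 a_2 = 6  ->  a_4 = 1/2
  x^3: 20 a_5 - 13 a_3 = 0  ->  20 a_5 = 13 a_3 = 13/2  ->  a_5 = 13/40
Truncated series: y(x) = -1 + 3 x + x^2 + (1/2) x^3 + (1/2) x^4 + (13/40) x^5 + O(x^6).

a_0 = -1; a_1 = 3; a_2 = 1; a_3 = 1/2; a_4 = 1/2; a_5 = 13/40


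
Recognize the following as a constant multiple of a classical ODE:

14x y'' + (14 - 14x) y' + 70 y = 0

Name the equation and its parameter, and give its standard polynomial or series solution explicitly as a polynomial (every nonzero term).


All three coefficients share the factor 14; dividing through by 14 gives  x y'' + (1 - x) y' + 5 y = 0.
This matches the Laguerre equation x y'' + (1 - x) y' + n y = 0 with n = 5; the polynomial solution is L_5(x).
With y = sum_k a_k x^k, matching x^k gives (k+1)k a_{k+1} + (k+1) a_{k+1} - k a_k + n a_k = 0, i.e. (k+1)^2 a_{k+1} = (k - n) a_k = (k - 5) a_k. The right side vanishes at k = 5, so the series terminates at degree 5.
Standard normalization L_n(0) = 1 gives a_0 = 1. Work upward with a_{k+1} = (k - 5) a_k / (k+1)^2:
  a_1 = (0 - 5)(1) / 1^2 = -5/1 = -5
  a_2 = (1 - 5)(-5) / 2^2 = 20/4 = 5
  a_3 = (2 - 5)(5) / 3^2 = -15/9 = -5/3
  a_4 = (3 - 5)(-5/3) / 4^2 = (10/3)/16 = 5/24
  a_5 = (4 - 5)(5/24) / 5^2 = (-5/24)/25 = -1/120
Hence L_5(x) = -x^5/120 + 5 x^4/24 - 5 x^3/3 + 5 x^2 - 5 x + 1.

L_5(x); series = -x^5/120 + 5 x^4/24 - 5 x^3/3 + 5 x^2 - 5 x + 1


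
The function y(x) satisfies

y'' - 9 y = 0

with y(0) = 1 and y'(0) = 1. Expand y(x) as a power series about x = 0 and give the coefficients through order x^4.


Ansatz: y(x) = sum_{n>=0} a_n x^n, so y'(x) = sum_{n>=1} n a_n x^(n-1) and y''(x) = sum_{n>=2} n(n-1) a_n x^(n-2).
Substitute into P(x) y'' + Q(x) y' + R(x) y = 0 with P(x) = 1, Q(x) = 0, R(x) = -9, and match powers of x.
Initial conditions: a_0 = 1, a_1 = 1.
Setting the coefficient of each power of x to zero and solving order by order (substituting the coefficients already found):
  x^0: 2 a_2 - 9 a_0 = 0  ->  2 a_2 = 9 a_0 = 9  ->  a_2 = 9/2
  x^1: 6 a_3 - 9 a_1 = 0  ->  6 a_3 = 9 a_1 = 9  ->  a_3 = 3/2
  x^2: 12 a_4 - 9 a_2 = 0  ->  12 a_4 = 9 a_2 = 81/2  ->  a_4 = 27/8
Truncated series: y(x) = 1 + x + (9/2) x^2 + (3/2) x^3 + (27/8) x^4 + O(x^5).

a_0 = 1; a_1 = 1; a_2 = 9/2; a_3 = 3/2; a_4 = 27/8
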